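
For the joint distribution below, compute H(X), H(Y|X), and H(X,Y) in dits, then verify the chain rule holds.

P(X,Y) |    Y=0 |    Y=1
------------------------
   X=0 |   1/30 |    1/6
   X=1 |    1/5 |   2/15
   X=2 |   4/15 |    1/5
H(X,Y) = 0.7283, H(X) = 0.4533, H(Y|X) = 0.2750 (all in dits)

Chain rule: H(X,Y) = H(X) + H(Y|X)

Left side — joint entropy directly:
H(X,Y) = -Σ p(x,y) log p(x,y) = 0.7283 dits

Right side — compute H(Y|X) from the conditional distributions:
P(X) = (1/5, 1/3, 7/15), so H(X) = 0.4533 dits
H(Y|X) = Σ_x P(X=x) · H(Y|X=x):
  P(Y|X=0) = (1/6, 5/6), H(Y|X=0) = 0.1957, weight P(X=0) = 1/5
  P(Y|X=1) = (3/5, 2/5), H(Y|X=1) = 0.2923, weight P(X=1) = 1/3
  P(Y|X=2) = (4/7, 3/7), H(Y|X=2) = 0.2966, weight P(X=2) = 7/15
H(Y|X) = 0.2750 dits

H(X) + H(Y|X) = 0.4533 + 0.2750 = 0.7283 dits

Both sides equal 0.7283 dits. ✓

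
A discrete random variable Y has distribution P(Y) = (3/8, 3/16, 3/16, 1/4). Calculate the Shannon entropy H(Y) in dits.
0.5829 dits

Shannon entropy is H(X) = -Σ p(x) log p(x).

For P = (3/8, 3/16, 3/16, 1/4):
H = -3/8 × log_10(3/8) -3/16 × log_10(3/16) -3/16 × log_10(3/16) -1/4 × log_10(1/4)
H = 0.5829 dits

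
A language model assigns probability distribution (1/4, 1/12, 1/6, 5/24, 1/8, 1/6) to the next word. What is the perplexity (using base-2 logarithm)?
5.6838

Perplexity is 2^H (or exp(H) for natural log).

First, H = -Σ p log p = 2.5069 bits
Perplexity = 2^2.5069 = 5.6838

Interpretation: The model's uncertainty is equivalent to choosing uniformly among 5.7 options.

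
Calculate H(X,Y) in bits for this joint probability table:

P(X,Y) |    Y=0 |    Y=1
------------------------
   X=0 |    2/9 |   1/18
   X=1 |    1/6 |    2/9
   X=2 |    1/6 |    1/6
2.4886 bits

Joint entropy is H(X,Y) = -Σ_{x,y} p(x,y) log p(x,y).

Summing over all non-zero entries:
H(X,Y) = -[2/9·log_2(2/9) + 1/18·log_2(1/18) + 1/6·log_2(1/6) + 2/9·log_2(2/9) + 1/6·log_2(1/6) + 1/6·log_2(1/6)]
H(X,Y) = 2.4886 bits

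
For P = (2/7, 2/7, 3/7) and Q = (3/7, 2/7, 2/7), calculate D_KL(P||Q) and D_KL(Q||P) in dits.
D_KL(P||Q) = 0.0252, D_KL(Q||P) = 0.0252

KL divergence is not symmetric: D_KL(P||Q) ≠ D_KL(Q||P) in general.

D_KL(P||Q) = 0.0252 dits
D_KL(Q||P) = 0.0252 dits

In this case they happen to be equal (to 4 decimal places).

This asymmetry is why KL divergence is not a true distance metric.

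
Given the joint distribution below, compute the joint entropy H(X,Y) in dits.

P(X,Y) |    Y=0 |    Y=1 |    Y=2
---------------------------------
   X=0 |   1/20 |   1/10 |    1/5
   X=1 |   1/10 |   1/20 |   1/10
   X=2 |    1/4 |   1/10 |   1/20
0.8855 dits

Joint entropy is H(X,Y) = -Σ_{x,y} p(x,y) log p(x,y).

Summing over all non-zero entries:
H(X,Y) = -[1/20·log_10(1/20) + 1/10·log_10(1/10) + 1/5·log_10(1/5) + 1/10·log_10(1/10) + 1/20·log_10(1/20) + 1/10·log_10(1/10) + 1/4·log_10(1/4) + 1/10·log_10(1/10) + 1/20·log_10(1/20)]
H(X,Y) = 0.8855 dits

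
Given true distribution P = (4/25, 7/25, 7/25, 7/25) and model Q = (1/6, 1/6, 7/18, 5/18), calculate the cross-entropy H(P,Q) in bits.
2.0363 bits

Cross-entropy: H(P,Q) = -Σ p(x) log q(x)

Alternatively: H(P,Q) = H(P) + D_KL(P||Q)
H(P) = 1.9657 bits
D_KL(P||Q) = 0.0707 bits

H(P,Q) = 1.9657 + 0.0707 = 2.0363 bits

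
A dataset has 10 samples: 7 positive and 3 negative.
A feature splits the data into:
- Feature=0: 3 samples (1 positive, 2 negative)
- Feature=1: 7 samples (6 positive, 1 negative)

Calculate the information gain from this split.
0.1916 bits

Information Gain = H(Y) - H(Y|Feature)

Before split:
P(positive) = 7/10 = 0.7000
H(Y) = 0.8813 bits

After split:
Feature=0: H = 0.9183 bits (weight = 3/10)
Feature=1: H = 0.5917 bits (weight = 7/10)
H(Y|Feature) = (3/10)×0.9183 + (7/10)×0.5917 = 0.6897 bits

Information Gain = 0.8813 - 0.6897 = 0.1916 bits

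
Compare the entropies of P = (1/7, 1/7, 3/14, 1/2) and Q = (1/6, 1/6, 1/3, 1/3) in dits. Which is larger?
Q

Computing entropies in dits:
H(P) = 0.5353
H(Q) = 0.5775

Distribution Q has higher entropy.

Intuition: The distribution closer to uniform (more spread out) has higher entropy.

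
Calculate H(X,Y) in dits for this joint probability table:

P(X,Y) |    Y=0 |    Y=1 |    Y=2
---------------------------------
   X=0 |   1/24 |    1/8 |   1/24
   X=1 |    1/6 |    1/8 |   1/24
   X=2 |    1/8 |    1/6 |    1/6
0.9003 dits

Joint entropy is H(X,Y) = -Σ_{x,y} p(x,y) log p(x,y).

Summing over all non-zero entries:
H(X,Y) = -[1/24·log_10(1/24) + 1/8·log_10(1/8) + 1/24·log_10(1/24) + 1/6·log_10(1/6) + 1/8·log_10(1/8) + 1/24·log_10(1/24) + 1/8·log_10(1/8) + 1/6·log_10(1/6) + 1/6·log_10(1/6)]
H(X,Y) = 0.9003 dits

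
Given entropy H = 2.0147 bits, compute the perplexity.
4.0410

Perplexity is 2^H (or exp(H) for natural log).

H = 2.0147 bits
Perplexity = 2^2.0147 = 4.0410

Interpretation: The model's uncertainty is equivalent to choosing uniformly among 4.0 options.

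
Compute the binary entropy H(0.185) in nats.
0.4789 nats

The binary entropy function is:
H(p) = -p log(p) - (1-p) log(1-p)

H(0.185) = -0.185 × log_e(0.185) - 0.815 × log_e(0.815)
H(0.185) = 0.4789 nats

Note: Binary entropy is maximized at p=0.5 (H=1 bit) and minimized at p=0 or p=1 (H=0).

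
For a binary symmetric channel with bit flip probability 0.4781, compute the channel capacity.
0.0014 bits

For a binary symmetric channel (BSC) with error probability p:
Capacity C = 1 - H(p) bits per symbol

where H(p) = -p log₂(p) - (1-p) log₂(1-p) is the binary entropy function.

H(0.4781) = 0.9986 bits
C = 1 - 0.9986 = 0.0014 bits per symbol

This means we can reliably transmit up to 0.0014 bits of information per channel use.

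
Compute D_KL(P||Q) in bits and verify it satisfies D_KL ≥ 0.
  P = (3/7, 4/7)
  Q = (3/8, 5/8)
0.0087 bits

KL divergence satisfies the Gibbs inequality: D_KL(P||Q) ≥ 0 for all distributions P, Q.

D_KL(P||Q) = Σ p(x) log(p(x)/q(x))
Term by term:
  x=0: 3/7 × log_2[(3/7)/(3/8)] = 0.0826
  x=1: 4/7 × log_2[(4/7)/(5/8)] = -0.0739
D_KL(P||Q) = 0.0087 bits

D_KL(P||Q) = 0.0087 ≥ 0 ✓

This non-negativity is a fundamental property: relative entropy cannot be negative because it measures how different Q is from P.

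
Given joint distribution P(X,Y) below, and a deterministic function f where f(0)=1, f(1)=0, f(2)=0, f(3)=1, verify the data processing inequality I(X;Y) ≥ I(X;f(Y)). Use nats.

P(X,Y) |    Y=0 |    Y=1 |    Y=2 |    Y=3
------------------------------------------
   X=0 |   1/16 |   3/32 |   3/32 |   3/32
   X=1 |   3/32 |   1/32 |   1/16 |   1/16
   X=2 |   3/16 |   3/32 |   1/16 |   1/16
I(X;Y) = 0.0458, I(X;f(Y)) = 0.0124, inequality holds: 0.0458 ≥ 0.0124

Data Processing Inequality: For any Markov chain X → Y → Z, we have I(X;Y) ≥ I(X;Z).

Here Z = f(Y) is a deterministic function of Y, forming X → Y → Z.

Original I(X;Y) = 0.0458 nats

After applying f:
P(X,Z) where Z=f(Y):
- P(X,Z=0) = P(X,Y=1) + P(X,Y=2)
- P(X,Z=1) = P(X,Y=0) + P(X,Y=3)

I(X;Z) = I(X;f(Y)) = 0.0124 nats

Verification: 0.0458 ≥ 0.0124 ✓

Information cannot be created by processing; the function f can only lose information about X.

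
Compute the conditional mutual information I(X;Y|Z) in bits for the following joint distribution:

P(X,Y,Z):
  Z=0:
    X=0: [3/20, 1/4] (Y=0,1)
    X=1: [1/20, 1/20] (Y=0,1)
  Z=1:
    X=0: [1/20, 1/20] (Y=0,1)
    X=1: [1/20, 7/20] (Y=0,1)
0.0472 bits

Conditional mutual information: I(X;Y|Z) = H(X|Z) + H(Y|Z) - H(X,Y|Z)

H(Z) = 1.0000
H(X,Z) = 1.7219 → H(X|Z) = 0.7219
H(Y,Z) = 1.8464 → H(Y|Z) = 0.8464
H(X,Y,Z) = 2.5211 → H(X,Y|Z) = 1.5211

I(X;Y|Z) = 0.7219 + 0.8464 - 1.5211 = 0.0472 bits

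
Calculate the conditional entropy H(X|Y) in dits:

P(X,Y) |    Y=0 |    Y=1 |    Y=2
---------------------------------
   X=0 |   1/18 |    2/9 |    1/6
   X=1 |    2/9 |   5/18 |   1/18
0.2638 dits

Using the chain rule: H(X|Y) = H(X,Y) - H(Y)

First, compute H(X,Y) = 0.7140 dits

Marginal P(Y) = (5/18, 1/2, 2/9)
H(Y) = 0.4502 dits

H(X|Y) = H(X,Y) - H(Y) = 0.7140 - 0.4502 = 0.2638 dits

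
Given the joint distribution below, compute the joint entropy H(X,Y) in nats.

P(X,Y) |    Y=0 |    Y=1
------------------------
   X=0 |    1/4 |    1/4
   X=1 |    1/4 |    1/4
1.3863 nats

Joint entropy is H(X,Y) = -Σ_{x,y} p(x,y) log p(x,y).

Summing over all non-zero entries:
H(X,Y) = -[1/4·log_e(1/4) + 1/4·log_e(1/4) + 1/4·log_e(1/4) + 1/4·log_e(1/4)]
H(X,Y) = 1.3863 nats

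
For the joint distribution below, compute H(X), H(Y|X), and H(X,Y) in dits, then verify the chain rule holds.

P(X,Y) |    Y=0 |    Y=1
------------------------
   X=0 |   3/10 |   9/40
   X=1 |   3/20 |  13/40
H(X,Y) = 0.5848, H(X) = 0.3005, H(Y|X) = 0.2844 (all in dits)

Chain rule: H(X,Y) = H(X) + H(Y|X)

Left side — joint entropy directly:
H(X,Y) = -Σ p(x,y) log p(x,y) = 0.5848 dits

Right side — compute H(Y|X) from the conditional distributions:
P(X) = (21/40, 19/40), so H(X) = 0.3005 dits
H(Y|X) = Σ_x P(X=x) · H(Y|X=x):
  P(Y|X=0) = (4/7, 3/7), H(Y|X=0) = 0.2966, weight P(X=0) = 21/40
  P(Y|X=1) = (6/19, 13/19), H(Y|X=1) = 0.2708, weight P(X=1) = 19/40
H(Y|X) = 0.2844 dits

H(X) + H(Y|X) = 0.3005 + 0.2844 = 0.5848 dits

Both sides equal 0.5848 dits. ✓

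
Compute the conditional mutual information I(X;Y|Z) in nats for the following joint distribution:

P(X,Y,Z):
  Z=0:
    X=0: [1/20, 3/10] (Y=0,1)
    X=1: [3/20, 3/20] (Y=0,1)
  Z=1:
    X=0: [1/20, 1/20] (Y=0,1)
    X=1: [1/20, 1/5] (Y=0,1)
0.0647 nats

Conditional mutual information: I(X;Y|Z) = H(X|Z) + H(Y|Z) - H(X,Y|Z)

H(Z) = 0.6474
H(X,Z) = 1.3055 → H(X|Z) = 0.6580
H(Y,Z) = 1.2580 → H(Y|Z) = 0.6106
H(X,Y,Z) = 1.8514 → H(X,Y|Z) = 1.2039

I(X;Y|Z) = 0.6580 + 0.6106 - 1.2039 = 0.0647 nats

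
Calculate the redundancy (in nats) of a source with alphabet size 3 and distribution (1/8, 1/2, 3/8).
0.1243 nats

Redundancy measures how far a source is from maximum entropy:
R = H_max - H(X)

Maximum entropy for 3 symbols: H_max = log_e(3) = 1.0986 nats
Actual entropy: H(X) = 0.9743 nats
Redundancy: R = 1.0986 - 0.9743 = 0.1243 nats

This redundancy represents potential for compression: the source could be compressed by 0.1243 nats per symbol.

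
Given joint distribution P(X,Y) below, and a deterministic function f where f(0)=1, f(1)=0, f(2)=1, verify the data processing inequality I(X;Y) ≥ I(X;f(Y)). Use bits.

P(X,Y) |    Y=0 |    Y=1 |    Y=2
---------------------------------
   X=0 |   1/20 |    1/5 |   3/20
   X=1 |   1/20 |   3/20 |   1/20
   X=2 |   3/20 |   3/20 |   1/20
I(X;Y) = 0.0879, I(X;f(Y)) = 0.0124, inequality holds: 0.0879 ≥ 0.0124

Data Processing Inequality: For any Markov chain X → Y → Z, we have I(X;Y) ≥ I(X;Z).

Here Z = f(Y) is a deterministic function of Y, forming X → Y → Z.

Original I(X;Y) = 0.0879 bits

After applying f:
P(X,Z) where Z=f(Y):
- P(X,Z=0) = P(X,Y=1)
- P(X,Z=1) = P(X,Y=0) + P(X,Y=2)

I(X;Z) = I(X;f(Y)) = 0.0124 bits

Verification: 0.0879 ≥ 0.0124 ✓

Information cannot be created by processing; the function f can only lose information about X.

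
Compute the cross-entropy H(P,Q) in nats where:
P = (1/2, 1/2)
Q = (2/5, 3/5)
0.7136 nats

Cross-entropy: H(P,Q) = -Σ p(x) log q(x)

Alternatively: H(P,Q) = H(P) + D_KL(P||Q)
H(P) = 0.6931 nats
D_KL(P||Q) = 0.0204 nats

H(P,Q) = 0.6931 + 0.0204 = 0.7136 nats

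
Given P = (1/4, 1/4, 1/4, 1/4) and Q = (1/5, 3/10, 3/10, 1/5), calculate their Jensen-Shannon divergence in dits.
0.0022 dits

Jensen-Shannon divergence is:
JSD(P||Q) = 0.5 × D_KL(P||M) + 0.5 × D_KL(Q||M)
where M = 0.5 × (P + Q) is the mixture distribution.

M = 0.5 × (1/4, 1/4, 1/4, 1/4) + 0.5 × (1/5, 3/10, 3/10, 1/5) = (9/40, 11/40, 11/40, 9/40)

D_KL(P||M) = 0.0022 dits
D_KL(Q||M) = 0.0022 dits

JSD(P||Q) = 0.5 × 0.0022 + 0.5 × 0.0022 = 0.0022 dits

Unlike KL divergence, JSD is symmetric and bounded: 0 ≤ JSD ≤ log(2).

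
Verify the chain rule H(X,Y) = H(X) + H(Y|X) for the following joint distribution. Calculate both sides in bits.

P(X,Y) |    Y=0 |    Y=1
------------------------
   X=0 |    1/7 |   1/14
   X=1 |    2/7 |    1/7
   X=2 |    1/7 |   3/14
H(X,Y) = 2.4677, H(X) = 1.5306, H(Y|X) = 0.9371 (all in bits)

Chain rule: H(X,Y) = H(X) + H(Y|X)

Left side — joint entropy directly:
H(X,Y) = -Σ p(x,y) log p(x,y) = 2.4677 bits

Right side — compute H(Y|X) from the conditional distributions:
P(X) = (3/14, 3/7, 5/14), so H(X) = 1.5306 bits
H(Y|X) = Σ_x P(X=x) · H(Y|X=x):
  P(Y|X=0) = (2/3, 1/3), H(Y|X=0) = 0.9183, weight P(X=0) = 3/14
  P(Y|X=1) = (2/3, 1/3), H(Y|X=1) = 0.9183, weight P(X=1) = 3/7
  P(Y|X=2) = (2/5, 3/5), H(Y|X=2) = 0.9710, weight P(X=2) = 5/14
H(Y|X) = 0.9371 bits

H(X) + H(Y|X) = 1.5306 + 0.9371 = 2.4677 bits

Both sides equal 2.4677 bits. ✓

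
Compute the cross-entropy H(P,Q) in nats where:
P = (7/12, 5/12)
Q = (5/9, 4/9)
0.6808 nats

Cross-entropy: H(P,Q) = -Σ p(x) log q(x)

Alternatively: H(P,Q) = H(P) + D_KL(P||Q)
H(P) = 0.6792 nats
D_KL(P||Q) = 0.0016 nats

H(P,Q) = 0.6792 + 0.0016 = 0.6808 nats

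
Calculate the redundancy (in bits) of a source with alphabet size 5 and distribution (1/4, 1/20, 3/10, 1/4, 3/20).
0.1742 bits

Redundancy measures how far a source is from maximum entropy:
R = H_max - H(X)

Maximum entropy for 5 symbols: H_max = log_2(5) = 2.3219 bits
Actual entropy: H(X) = 2.1477 bits
Redundancy: R = 2.3219 - 2.1477 = 0.1742 bits

This redundancy represents potential for compression: the source could be compressed by 0.1742 bits per symbol.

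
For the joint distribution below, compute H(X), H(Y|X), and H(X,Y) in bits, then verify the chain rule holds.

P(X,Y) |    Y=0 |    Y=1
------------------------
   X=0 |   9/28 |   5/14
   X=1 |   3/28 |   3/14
H(X,Y) = 1.8783, H(X) = 0.9059, H(Y|X) = 0.9724 (all in bits)

Chain rule: H(X,Y) = H(X) + H(Y|X)

Left side — joint entropy directly:
H(X,Y) = -Σ p(x,y) log p(x,y) = 1.8783 bits

Right side — compute H(Y|X) from the conditional distributions:
P(X) = (19/28, 9/28), so H(X) = 0.9059 bits
H(Y|X) = Σ_x P(X=x) · H(Y|X=x):
  P(Y|X=0) = (9/19, 10/19), H(Y|X=0) = 0.9980, weight P(X=0) = 19/28
  P(Y|X=1) = (1/3, 2/3), H(Y|X=1) = 0.9183, weight P(X=1) = 9/28
H(Y|X) = 0.9724 bits

H(X) + H(Y|X) = 0.9059 + 0.9724 = 1.8783 bits

Both sides equal 1.8783 bits. ✓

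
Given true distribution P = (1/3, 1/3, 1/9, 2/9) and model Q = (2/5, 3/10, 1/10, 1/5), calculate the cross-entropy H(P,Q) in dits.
0.5734 dits

Cross-entropy: H(P,Q) = -Σ p(x) log q(x)

Alternatively: H(P,Q) = H(P) + D_KL(P||Q)
H(P) = 0.5693 dits
D_KL(P||Q) = 0.0041 dits

H(P,Q) = 0.5693 + 0.0041 = 0.5734 dits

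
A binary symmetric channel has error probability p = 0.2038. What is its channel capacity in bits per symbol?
0.2705 bits

For a binary symmetric channel (BSC) with error probability p:
Capacity C = 1 - H(p) bits per symbol

where H(p) = -p log₂(p) - (1-p) log₂(1-p) is the binary entropy function.

H(0.2038) = 0.7295 bits
C = 1 - 0.7295 = 0.2705 bits per symbol

This means we can reliably transmit up to 0.2705 bits of information per channel use.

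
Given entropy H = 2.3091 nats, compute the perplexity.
10.0654

Perplexity is e^H (or exp(H) for natural log).

H = 2.3091 nats
Perplexity = e^2.3091 = 10.0654

Interpretation: The model's uncertainty is equivalent to choosing uniformly among 10.1 options.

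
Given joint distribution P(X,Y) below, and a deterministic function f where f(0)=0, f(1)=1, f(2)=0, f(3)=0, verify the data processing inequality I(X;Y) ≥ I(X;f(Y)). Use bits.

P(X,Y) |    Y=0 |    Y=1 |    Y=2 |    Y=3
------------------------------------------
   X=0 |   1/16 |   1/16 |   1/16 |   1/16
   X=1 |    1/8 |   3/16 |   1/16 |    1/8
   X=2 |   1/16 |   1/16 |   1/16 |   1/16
I(X;Y) = 0.0244, I(X;f(Y)) = 0.0132, inequality holds: 0.0244 ≥ 0.0132

Data Processing Inequality: For any Markov chain X → Y → Z, we have I(X;Y) ≥ I(X;Z).

Here Z = f(Y) is a deterministic function of Y, forming X → Y → Z.

Original I(X;Y) = 0.0244 bits

After applying f:
P(X,Z) where Z=f(Y):
- P(X,Z=0) = P(X,Y=0) + P(X,Y=2) + P(X,Y=3)
- P(X,Z=1) = P(X,Y=1)

I(X;Z) = I(X;f(Y)) = 0.0132 bits

Verification: 0.0244 ≥ 0.0132 ✓

Information cannot be created by processing; the function f can only lose information about X.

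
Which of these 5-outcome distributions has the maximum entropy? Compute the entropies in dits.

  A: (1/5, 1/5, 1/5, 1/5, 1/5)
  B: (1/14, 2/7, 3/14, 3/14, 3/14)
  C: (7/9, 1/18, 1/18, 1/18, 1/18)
A

For a discrete distribution over n outcomes, entropy is maximized by the uniform distribution.

Computing entropies:
H(A) = 0.6990 dits
H(B) = 0.6674 dits
H(C) = 0.3638 dits

The uniform distribution (where all probabilities equal 1/5) achieves the maximum entropy of log_10(5) = 0.6990 dits.

Distribution A has the highest entropy.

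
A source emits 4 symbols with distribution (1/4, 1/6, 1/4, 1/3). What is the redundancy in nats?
0.0283 nats

Redundancy measures how far a source is from maximum entropy:
R = H_max - H(X)

Maximum entropy for 4 symbols: H_max = log_e(4) = 1.3863 nats
Actual entropy: H(X) = 1.3580 nats
Redundancy: R = 1.3863 - 1.3580 = 0.0283 nats

This redundancy represents potential for compression: the source could be compressed by 0.0283 nats per symbol.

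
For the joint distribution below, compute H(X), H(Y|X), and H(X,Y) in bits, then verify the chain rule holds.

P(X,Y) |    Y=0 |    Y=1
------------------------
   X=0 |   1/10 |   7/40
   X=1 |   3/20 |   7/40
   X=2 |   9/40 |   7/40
H(X,Y) = 2.5471, H(X) = 1.5679, H(Y|X) = 0.9791 (all in bits)

Chain rule: H(X,Y) = H(X) + H(Y|X)

Left side — joint entropy directly:
H(X,Y) = -Σ p(x,y) log p(x,y) = 2.5471 bits

Right side — compute H(Y|X) from the conditional distributions:
P(X) = (11/40, 13/40, 2/5), so H(X) = 1.5679 bits
H(Y|X) = Σ_x P(X=x) · H(Y|X=x):
  P(Y|X=0) = (4/11, 7/11), H(Y|X=0) = 0.9457, weight P(X=0) = 11/40
  P(Y|X=1) = (6/13, 7/13), H(Y|X=1) = 0.9957, weight P(X=1) = 13/40
  P(Y|X=2) = (9/16, 7/16), H(Y|X=2) = 0.9887, weight P(X=2) = 2/5
H(Y|X) = 0.9791 bits

H(X) + H(Y|X) = 1.5679 + 0.9791 = 2.5471 bits

Both sides equal 2.5471 bits. ✓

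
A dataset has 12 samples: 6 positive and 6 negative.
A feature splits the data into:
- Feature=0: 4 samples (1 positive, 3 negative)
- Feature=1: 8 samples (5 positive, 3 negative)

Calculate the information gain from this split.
0.0933 bits

Information Gain = H(Y) - H(Y|Feature)

Before split:
P(positive) = 6/12 = 0.5000
H(Y) = 1.0000 bits

After split:
Feature=0: H = 0.8113 bits (weight = 4/12)
Feature=1: H = 0.9544 bits (weight = 8/12)
H(Y|Feature) = (4/12)×0.8113 + (8/12)×0.9544 = 0.9067 bits

Information Gain = 1.0000 - 0.9067 = 0.0933 bits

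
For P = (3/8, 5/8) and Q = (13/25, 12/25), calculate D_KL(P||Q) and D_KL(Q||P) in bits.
D_KL(P||Q) = 0.0612, D_KL(Q||P) = 0.0624

KL divergence is not symmetric: D_KL(P||Q) ≠ D_KL(Q||P) in general.

D_KL(P||Q) = 0.0612 bits
D_KL(Q||P) = 0.0624 bits

No, they are not equal!

This asymmetry is why KL divergence is not a true distance metric.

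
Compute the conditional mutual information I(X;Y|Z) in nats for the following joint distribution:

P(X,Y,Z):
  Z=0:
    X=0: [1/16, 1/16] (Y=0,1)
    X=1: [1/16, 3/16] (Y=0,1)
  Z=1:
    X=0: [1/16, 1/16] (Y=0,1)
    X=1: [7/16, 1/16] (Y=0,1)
0.0492 nats

Conditional mutual information: I(X;Y|Z) = H(X|Z) + H(Y|Z) - H(X,Y|Z)

H(Z) = 0.6616
H(X,Z) = 1.2130 → H(X|Z) = 0.5514
H(Y,Z) = 1.2130 → H(Y|Z) = 0.5514
H(X,Y,Z) = 1.7153 → H(X,Y|Z) = 1.0537

I(X;Y|Z) = 0.5514 + 0.5514 - 1.0537 = 0.0492 nats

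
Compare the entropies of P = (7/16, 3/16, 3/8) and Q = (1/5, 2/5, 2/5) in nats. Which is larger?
Q

Computing entropies in nats:
H(P) = 1.0434
H(Q) = 1.0549

Distribution Q has higher entropy.

Intuition: The distribution closer to uniform (more spread out) has higher entropy.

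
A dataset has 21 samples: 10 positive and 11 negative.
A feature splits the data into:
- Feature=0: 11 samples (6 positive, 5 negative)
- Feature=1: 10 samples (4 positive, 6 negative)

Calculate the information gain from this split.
0.0153 bits

Information Gain = H(Y) - H(Y|Feature)

Before split:
P(positive) = 10/21 = 0.4762
H(Y) = 0.9984 bits

After split:
Feature=0: H = 0.9940 bits (weight = 11/21)
Feature=1: H = 0.9710 bits (weight = 10/21)
H(Y|Feature) = (11/21)×0.9940 + (10/21)×0.9710 = 0.9830 bits

Information Gain = 0.9984 - 0.9830 = 0.0153 bits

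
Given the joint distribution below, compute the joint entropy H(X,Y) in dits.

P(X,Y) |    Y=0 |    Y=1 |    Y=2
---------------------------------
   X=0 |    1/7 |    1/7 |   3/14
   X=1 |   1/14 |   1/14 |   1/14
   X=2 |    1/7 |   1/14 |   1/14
0.9149 dits

Joint entropy is H(X,Y) = -Σ_{x,y} p(x,y) log p(x,y).

Summing over all non-zero entries:
H(X,Y) = -[1/7·log_10(1/7) + 1/7·log_10(1/7) + 3/14·log_10(3/14) + 1/14·log_10(1/14) + 1/14·log_10(1/14) + 1/14·log_10(1/14) + 1/7·log_10(1/7) + 1/14·log_10(1/14) + 1/14·log_10(1/14)]
H(X,Y) = 0.9149 dits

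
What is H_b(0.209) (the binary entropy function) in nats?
0.5126 nats

The binary entropy function is:
H(p) = -p log(p) - (1-p) log(1-p)

H(0.209) = -0.209 × log_e(0.209) - 0.791 × log_e(0.791)
H(0.209) = 0.5126 nats

Note: Binary entropy is maximized at p=0.5 (H=1 bit) and minimized at p=0 or p=1 (H=0).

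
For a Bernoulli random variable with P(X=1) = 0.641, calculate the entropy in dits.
0.2835 dits

The binary entropy function is:
H(p) = -p log(p) - (1-p) log(1-p)

H(0.641) = -0.641 × log_10(0.641) - 0.359 × log_10(0.359)
H(0.641) = 0.2835 dits

Note: Binary entropy is maximized at p=0.5 (H=1 bit) and minimized at p=0 or p=1 (H=0).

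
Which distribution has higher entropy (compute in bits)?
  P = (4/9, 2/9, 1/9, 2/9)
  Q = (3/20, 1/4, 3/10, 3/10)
Q

Computing entropies in bits:
H(P) = 1.8366
H(Q) = 1.9527

Distribution Q has higher entropy.

Intuition: The distribution closer to uniform (more spread out) has higher entropy.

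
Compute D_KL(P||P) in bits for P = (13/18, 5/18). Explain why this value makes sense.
0.0000 bits

KL divergence satisfies the Gibbs inequality: D_KL(P||Q) ≥ 0 for all distributions P, Q.

D_KL(P||Q) = Σ p(x) log(p(x)/q(x))
Each term is p(x) × log_2(p(x)/p(x)) = p(x) × log_2(1) = 0, so the sum is 0.
D_KL(P||Q) = 0.0000 bits

When P = Q, the KL divergence is exactly 0, as there is no 'divergence' between identical distributions.

This non-negativity is a fundamental property: relative entropy cannot be negative because it measures how different Q is from P.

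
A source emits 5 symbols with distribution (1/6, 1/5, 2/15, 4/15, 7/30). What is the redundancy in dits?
0.0123 dits

Redundancy measures how far a source is from maximum entropy:
R = H_max - H(X)

Maximum entropy for 5 symbols: H_max = log_10(5) = 0.6990 dits
Actual entropy: H(X) = 0.6867 dits
Redundancy: R = 0.6990 - 0.6867 = 0.0123 dits

This redundancy represents potential for compression: the source could be compressed by 0.0123 dits per symbol.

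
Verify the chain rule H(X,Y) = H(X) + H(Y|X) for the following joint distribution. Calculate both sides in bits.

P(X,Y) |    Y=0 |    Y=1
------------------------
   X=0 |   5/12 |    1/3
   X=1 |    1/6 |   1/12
H(X,Y) = 1.7842, H(X) = 0.8113, H(Y|X) = 0.9729 (all in bits)

Chain rule: H(X,Y) = H(X) + H(Y|X)

Left side — joint entropy directly:
H(X,Y) = -Σ p(x,y) log p(x,y) = 1.7842 bits

Right side — compute H(Y|X) from the conditional distributions:
P(X) = (3/4, 1/4), so H(X) = 0.8113 bits
H(Y|X) = Σ_x P(X=x) · H(Y|X=x):
  P(Y|X=0) = (5/9, 4/9), H(Y|X=0) = 0.9911, weight P(X=0) = 3/4
  P(Y|X=1) = (2/3, 1/3), H(Y|X=1) = 0.9183, weight P(X=1) = 1/4
H(Y|X) = 0.9729 bits

H(X) + H(Y|X) = 0.8113 + 0.9729 = 1.7842 bits

Both sides equal 1.7842 bits. ✓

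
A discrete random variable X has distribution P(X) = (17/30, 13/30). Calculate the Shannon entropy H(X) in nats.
0.6842 nats

Shannon entropy is H(X) = -Σ p(x) log p(x).

For P = (17/30, 13/30):
H = -17/30 × log_e(17/30) -13/30 × log_e(13/30)
H = 0.6842 nats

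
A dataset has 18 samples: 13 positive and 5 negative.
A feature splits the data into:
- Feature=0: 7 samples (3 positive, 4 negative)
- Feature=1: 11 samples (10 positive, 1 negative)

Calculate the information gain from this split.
0.2007 bits

Information Gain = H(Y) - H(Y|Feature)

Before split:
P(positive) = 13/18 = 0.7222
H(Y) = 0.8524 bits

After split:
Feature=0: H = 0.9852 bits (weight = 7/18)
Feature=1: H = 0.4395 bits (weight = 11/18)
H(Y|Feature) = (7/18)×0.9852 + (11/18)×0.4395 = 0.6517 bits

Information Gain = 0.8524 - 0.6517 = 0.2007 bits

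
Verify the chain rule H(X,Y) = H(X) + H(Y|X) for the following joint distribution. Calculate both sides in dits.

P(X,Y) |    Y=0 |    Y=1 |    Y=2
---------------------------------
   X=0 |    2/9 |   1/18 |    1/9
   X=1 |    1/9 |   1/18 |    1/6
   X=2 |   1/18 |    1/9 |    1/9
H(X,Y) = 0.9082, H(X) = 0.4731, H(Y|X) = 0.4351 (all in dits)

Chain rule: H(X,Y) = H(X) + H(Y|X)

Left side — joint entropy directly:
H(X,Y) = -Σ p(x,y) log p(x,y) = 0.9082 dits

Right side — compute H(Y|X) from the conditional distributions:
P(X) = (7/18, 1/3, 5/18), so H(X) = 0.4731 dits
H(Y|X) = Σ_x P(X=x) · H(Y|X=x):
  P(Y|X=0) = (4/7, 1/7, 2/7), H(Y|X=0) = 0.4151, weight P(X=0) = 7/18
  P(Y|X=1) = (1/3, 1/6, 1/2), H(Y|X=1) = 0.4392, weight P(X=1) = 1/3
  P(Y|X=2) = (1/5, 2/5, 2/5), H(Y|X=2) = 0.4581, weight P(X=2) = 5/18
H(Y|X) = 0.4351 dits

H(X) + H(Y|X) = 0.4731 + 0.4351 = 0.9082 dits

Both sides equal 0.9082 dits. ✓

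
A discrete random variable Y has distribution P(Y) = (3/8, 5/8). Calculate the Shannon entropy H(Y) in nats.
0.6616 nats

Shannon entropy is H(X) = -Σ p(x) log p(x).

For P = (3/8, 5/8):
H = -3/8 × log_e(3/8) -5/8 × log_e(5/8)
H = 0.6616 nats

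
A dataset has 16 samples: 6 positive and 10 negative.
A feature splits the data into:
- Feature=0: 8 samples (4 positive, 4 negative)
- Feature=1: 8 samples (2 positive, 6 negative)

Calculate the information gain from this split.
0.0488 bits

Information Gain = H(Y) - H(Y|Feature)

Before split:
P(positive) = 6/16 = 0.3750
H(Y) = 0.9544 bits

After split:
Feature=0: H = 1.0000 bits (weight = 8/16)
Feature=1: H = 0.8113 bits (weight = 8/16)
H(Y|Feature) = (8/16)×1.0000 + (8/16)×0.8113 = 0.9056 bits

Information Gain = 0.9544 - 0.9056 = 0.0488 bits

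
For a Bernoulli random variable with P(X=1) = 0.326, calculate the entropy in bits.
0.9108 bits

The binary entropy function is:
H(p) = -p log(p) - (1-p) log(1-p)

H(0.326) = -0.326 × log_2(0.326) - 0.674 × log_2(0.674)
H(0.326) = 0.9108 bits

Note: Binary entropy is maximized at p=0.5 (H=1 bit) and minimized at p=0 or p=1 (H=0).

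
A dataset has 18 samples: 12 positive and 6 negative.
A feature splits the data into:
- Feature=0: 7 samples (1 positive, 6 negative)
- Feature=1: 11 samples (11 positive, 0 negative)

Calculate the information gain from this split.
0.6882 bits

Information Gain = H(Y) - H(Y|Feature)

Before split:
P(positive) = 12/18 = 0.6667
H(Y) = 0.9183 bits

After split:
Feature=0: H = 0.5917 bits (weight = 7/18)
Feature=1: H = 0.0000 bits (weight = 11/18)
H(Y|Feature) = (7/18)×0.5917 + (11/18)×0.0000 = 0.2301 bits

Information Gain = 0.9183 - 0.2301 = 0.6882 bits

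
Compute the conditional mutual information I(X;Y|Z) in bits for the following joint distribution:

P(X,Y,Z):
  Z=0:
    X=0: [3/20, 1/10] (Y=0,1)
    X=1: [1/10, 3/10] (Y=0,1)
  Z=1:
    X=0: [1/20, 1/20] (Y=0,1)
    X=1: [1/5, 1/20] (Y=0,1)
0.0792 bits

Conditional mutual information: I(X;Y|Z) = H(X|Z) + H(Y|Z) - H(X,Y|Z)

H(Z) = 0.9341
H(X,Z) = 1.8610 → H(X|Z) = 0.9269
H(Y,Z) = 1.8610 → H(Y|Z) = 0.9269
H(X,Y,Z) = 2.7087 → H(X,Y|Z) = 1.7746

I(X;Y|Z) = 0.9269 + 0.9269 - 1.7746 = 0.0792 bits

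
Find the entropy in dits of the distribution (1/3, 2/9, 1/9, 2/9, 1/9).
0.6614 dits

Shannon entropy is H(X) = -Σ p(x) log p(x).

For P = (1/3, 2/9, 1/9, 2/9, 1/9):
H = -1/3 × log_10(1/3) -2/9 × log_10(2/9) -1/9 × log_10(1/9) -2/9 × log_10(2/9) -1/9 × log_10(1/9)
H = 0.6614 dits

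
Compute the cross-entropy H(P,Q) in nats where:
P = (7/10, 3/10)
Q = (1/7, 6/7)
1.4084 nats

Cross-entropy: H(P,Q) = -Σ p(x) log q(x)

Alternatively: H(P,Q) = H(P) + D_KL(P||Q)
H(P) = 0.6109 nats
D_KL(P||Q) = 0.7975 nats

H(P,Q) = 0.6109 + 0.7975 = 1.4084 nats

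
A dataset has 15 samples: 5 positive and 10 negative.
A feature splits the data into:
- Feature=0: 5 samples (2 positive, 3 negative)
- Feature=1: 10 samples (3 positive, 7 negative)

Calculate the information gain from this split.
0.0071 bits

Information Gain = H(Y) - H(Y|Feature)

Before split:
P(positive) = 5/15 = 0.3333
H(Y) = 0.9183 bits

After split:
Feature=0: H = 0.9710 bits (weight = 5/15)
Feature=1: H = 0.8813 bits (weight = 10/15)
H(Y|Feature) = (5/15)×0.9710 + (10/15)×0.8813 = 0.9112 bits

Information Gain = 0.9183 - 0.9112 = 0.0071 bits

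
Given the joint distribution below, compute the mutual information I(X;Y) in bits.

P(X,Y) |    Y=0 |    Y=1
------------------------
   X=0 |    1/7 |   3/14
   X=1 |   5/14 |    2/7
0.0161 bits

Mutual information: I(X;Y) = H(X) + H(Y) - H(X,Y)

Marginals:
P(X) = (5/14, 9/14), H(X) = 0.9403 bits
P(Y) = (1/2, 1/2), H(Y) = 1.0000 bits

Joint entropy: H(X,Y) = 1.9242 bits

I(X;Y) = 0.9403 + 1.0000 - 1.9242 = 0.0161 bits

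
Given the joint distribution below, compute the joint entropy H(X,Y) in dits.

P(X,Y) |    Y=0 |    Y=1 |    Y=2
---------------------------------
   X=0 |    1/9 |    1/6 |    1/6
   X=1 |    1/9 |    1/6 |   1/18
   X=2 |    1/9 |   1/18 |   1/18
0.9164 dits

Joint entropy is H(X,Y) = -Σ_{x,y} p(x,y) log p(x,y).

Summing over all non-zero entries:
H(X,Y) = -[1/9·log_10(1/9) + 1/6·log_10(1/6) + 1/6·log_10(1/6) + 1/9·log_10(1/9) + 1/6·log_10(1/6) + 1/18·log_10(1/18) + 1/9·log_10(1/9) + 1/18·log_10(1/18) + 1/18·log_10(1/18)]
H(X,Y) = 0.9164 dits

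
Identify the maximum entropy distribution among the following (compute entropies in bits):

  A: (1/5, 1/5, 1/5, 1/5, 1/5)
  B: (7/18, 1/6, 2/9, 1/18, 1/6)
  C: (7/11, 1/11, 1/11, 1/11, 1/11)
A

For a discrete distribution over n outcomes, entropy is maximized by the uniform distribution.

Computing entropies:
H(A) = 2.3219 bits
H(B) = 2.1054 bits
H(C) = 1.6729 bits

The uniform distribution (where all probabilities equal 1/5) achieves the maximum entropy of log_2(5) = 2.3219 bits.

Distribution A has the highest entropy.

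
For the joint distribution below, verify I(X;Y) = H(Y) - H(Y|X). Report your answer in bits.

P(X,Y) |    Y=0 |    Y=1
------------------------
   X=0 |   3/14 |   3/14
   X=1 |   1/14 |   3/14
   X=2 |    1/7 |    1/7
I(X;Y) = 0.0391 bits

Mutual information has multiple equivalent forms:
- I(X;Y) = H(X) - H(X|Y)
- I(X;Y) = H(Y) - H(Y|X)
- I(X;Y) = H(X) + H(Y) - H(X,Y)

Computing all quantities:
H(X) = 1.5567, H(Y) = 0.9852, H(X,Y) = 2.5027
H(X|Y) = 1.5175, H(Y|X) = 0.9461

Verification:
H(X) - H(X|Y) = 1.5567 - 1.5175 = 0.0391
H(Y) - H(Y|X) = 0.9852 - 0.9461 = 0.0391
H(X) + H(Y) - H(X,Y) = 1.5567 + 0.9852 - 2.5027 = 0.0391

All forms give I(X;Y) = 0.0391 bits. ✓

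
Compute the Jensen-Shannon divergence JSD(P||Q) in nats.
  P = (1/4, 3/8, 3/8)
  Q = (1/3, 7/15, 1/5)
0.0190 nats

Jensen-Shannon divergence is:
JSD(P||Q) = 0.5 × D_KL(P||M) + 0.5 × D_KL(Q||M)
where M = 0.5 × (P + Q) is the mixture distribution.

M = 0.5 × (1/4, 3/8, 3/8) + 0.5 × (1/3, 7/15, 1/5) = (7/24, 0.420833, 0.2875)

D_KL(P||M) = 0.0179 nats
D_KL(Q||M) = 0.0202 nats

JSD(P||Q) = 0.5 × 0.0179 + 0.5 × 0.0202 = 0.0190 nats

Unlike KL divergence, JSD is symmetric and bounded: 0 ≤ JSD ≤ log(2).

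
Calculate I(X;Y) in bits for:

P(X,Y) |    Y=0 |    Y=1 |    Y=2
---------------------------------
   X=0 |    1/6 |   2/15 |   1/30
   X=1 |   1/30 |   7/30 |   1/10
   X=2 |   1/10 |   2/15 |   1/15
0.1178 bits

Mutual information: I(X;Y) = H(X) + H(Y) - H(X,Y)

Marginals:
P(X) = (1/3, 11/30, 3/10), H(X) = 1.5801 bits
P(Y) = (3/10, 1/2, 1/5), H(Y) = 1.4855 bits

Joint entropy: H(X,Y) = 2.9479 bits

I(X;Y) = 1.5801 + 1.4855 - 2.9479 = 0.1178 bits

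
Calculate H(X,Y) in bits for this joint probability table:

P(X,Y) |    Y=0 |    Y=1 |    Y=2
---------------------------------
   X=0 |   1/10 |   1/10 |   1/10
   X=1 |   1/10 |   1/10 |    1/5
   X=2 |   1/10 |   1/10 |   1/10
3.1219 bits

Joint entropy is H(X,Y) = -Σ_{x,y} p(x,y) log p(x,y).

Summing over all non-zero entries:
H(X,Y) = -[1/10·log_2(1/10) + 1/10·log_2(1/10) + 1/10·log_2(1/10) + 1/10·log_2(1/10) + 1/10·log_2(1/10) + 1/5·log_2(1/5) + 1/10·log_2(1/10) + 1/10·log_2(1/10) + 1/10·log_2(1/10)]
H(X,Y) = 3.1219 bits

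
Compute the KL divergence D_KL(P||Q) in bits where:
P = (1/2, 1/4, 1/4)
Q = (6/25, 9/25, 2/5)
0.2284 bits

KL divergence: D_KL(P||Q) = Σ p(x) log(p(x)/q(x))

Computing term by term:
  x=0: 1/2 × log_2[(1/2)/(6/25)] = 1/2 × 1.0589 = 0.5294
  x=1: 1/4 × log_2[(1/4)/(9/25)] = 1/4 × -0.5261 = -0.1315
  x=2: 1/4 × log_2[(1/4)/(2/5)] = 1/4 × -0.6781 = -0.1695

D_KL(P||Q) = 0.2284 bits

Note: KL divergence is always non-negative and equals 0 iff P = Q.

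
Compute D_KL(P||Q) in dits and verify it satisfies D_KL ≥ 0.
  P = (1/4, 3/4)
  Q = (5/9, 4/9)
0.0837 dits

KL divergence satisfies the Gibbs inequality: D_KL(P||Q) ≥ 0 for all distributions P, Q.

D_KL(P||Q) = Σ p(x) log(p(x)/q(x))
Term by term:
  x=0: 1/4 × log_10[(1/4)/(5/9)] = -0.0867
  x=1: 3/4 × log_10[(3/4)/(4/9)] = 0.1704
D_KL(P||Q) = 0.0837 dits

D_KL(P||Q) = 0.0837 ≥ 0 ✓

This non-negativity is a fundamental property: relative entropy cannot be negative because it measures how different Q is from P.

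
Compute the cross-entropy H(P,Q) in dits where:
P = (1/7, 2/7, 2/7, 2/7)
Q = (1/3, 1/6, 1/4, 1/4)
0.6345 dits

Cross-entropy: H(P,Q) = -Σ p(x) log q(x)

Alternatively: H(P,Q) = H(P) + D_KL(P||Q)
H(P) = 0.5871 dits
D_KL(P||Q) = 0.0475 dits

H(P,Q) = 0.5871 + 0.0475 = 0.6345 dits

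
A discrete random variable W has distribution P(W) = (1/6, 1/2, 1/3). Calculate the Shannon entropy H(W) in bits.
1.4591 bits

Shannon entropy is H(X) = -Σ p(x) log p(x).

For P = (1/6, 1/2, 1/3):
H = -1/6 × log_2(1/6) -1/2 × log_2(1/2) -1/3 × log_2(1/3)
H = 1.4591 bits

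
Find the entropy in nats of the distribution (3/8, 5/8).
0.6616 nats

Shannon entropy is H(X) = -Σ p(x) log p(x).

For P = (3/8, 5/8):
H = -3/8 × log_e(3/8) -5/8 × log_e(5/8)
H = 0.6616 nats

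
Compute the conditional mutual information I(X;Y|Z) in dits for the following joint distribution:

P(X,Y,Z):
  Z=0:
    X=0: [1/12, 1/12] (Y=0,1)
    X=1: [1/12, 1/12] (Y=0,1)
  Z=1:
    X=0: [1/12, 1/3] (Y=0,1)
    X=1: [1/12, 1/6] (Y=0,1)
0.0032 dits

Conditional mutual information: I(X;Y|Z) = H(X|Z) + H(Y|Z) - H(X,Y|Z)

H(Z) = 0.2764
H(X,Z) = 0.5683 → H(X|Z) = 0.2919
H(Y,Z) = 0.5396 → H(Y|Z) = 0.2632
H(X,Y,Z) = 0.8283 → H(X,Y|Z) = 0.5519

I(X;Y|Z) = 0.2919 + 0.2632 - 0.5519 = 0.0032 dits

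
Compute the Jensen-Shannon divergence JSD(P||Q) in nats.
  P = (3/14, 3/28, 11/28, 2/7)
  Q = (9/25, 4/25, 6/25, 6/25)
0.0223 nats

Jensen-Shannon divergence is:
JSD(P||Q) = 0.5 × D_KL(P||M) + 0.5 × D_KL(Q||M)
where M = 0.5 × (P + Q) is the mixture distribution.

M = 0.5 × (3/14, 3/28, 11/28, 2/7) + 0.5 × (9/25, 4/25, 6/25, 6/25) = (0.287143, 0.133571, 0.316429, 0.262857)

D_KL(P||M) = 0.0225 nats
D_KL(Q||M) = 0.0221 nats

JSD(P||Q) = 0.5 × 0.0225 + 0.5 × 0.0221 = 0.0223 nats

Unlike KL divergence, JSD is symmetric and bounded: 0 ≤ JSD ≤ log(2).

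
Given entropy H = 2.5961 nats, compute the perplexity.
13.4113

Perplexity is e^H (or exp(H) for natural log).

H = 2.5961 nats
Perplexity = e^2.5961 = 13.4113

Interpretation: The model's uncertainty is equivalent to choosing uniformly among 13.4 options.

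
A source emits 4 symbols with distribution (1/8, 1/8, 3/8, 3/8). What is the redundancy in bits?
0.1887 bits

Redundancy measures how far a source is from maximum entropy:
R = H_max - H(X)

Maximum entropy for 4 symbols: H_max = log_2(4) = 2.0000 bits
Actual entropy: H(X) = 1.8113 bits
Redundancy: R = 2.0000 - 1.8113 = 0.1887 bits

This redundancy represents potential for compression: the source could be compressed by 0.1887 bits per symbol.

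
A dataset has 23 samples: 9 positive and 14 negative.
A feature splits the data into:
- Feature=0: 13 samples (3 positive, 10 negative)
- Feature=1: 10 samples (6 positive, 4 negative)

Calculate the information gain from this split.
0.1030 bits

Information Gain = H(Y) - H(Y|Feature)

Before split:
P(positive) = 9/23 = 0.3913
H(Y) = 0.9656 bits

After split:
Feature=0: H = 0.7793 bits (weight = 13/23)
Feature=1: H = 0.9710 bits (weight = 10/23)
H(Y|Feature) = (13/23)×0.7793 + (10/23)×0.9710 = 0.8627 bits

Information Gain = 0.9656 - 0.8627 = 0.1030 bits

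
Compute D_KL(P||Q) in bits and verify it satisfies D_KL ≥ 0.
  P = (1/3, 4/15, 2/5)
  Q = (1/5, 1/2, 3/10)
0.1698 bits

KL divergence satisfies the Gibbs inequality: D_KL(P||Q) ≥ 0 for all distributions P, Q.

D_KL(P||Q) = Σ p(x) log(p(x)/q(x))
Term by term:
  x=0: 1/3 × log_2[(1/3)/(1/5)] = 0.2457
  x=1: 4/15 × log_2[(4/15)/(1/2)] = -0.2418
  x=2: 2/5 × log_2[(2/5)/(3/10)] = 0.1660
D_KL(P||Q) = 0.1698 bits

D_KL(P||Q) = 0.1698 ≥ 0 ✓

This non-negativity is a fundamental property: relative entropy cannot be negative because it measures how different Q is from P.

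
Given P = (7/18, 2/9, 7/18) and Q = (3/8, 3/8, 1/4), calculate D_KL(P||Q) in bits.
0.1005 bits

KL divergence: D_KL(P||Q) = Σ p(x) log(p(x)/q(x))

Computing term by term:
  x=0: 7/18 × log_2[(7/18)/(3/8)] = 7/18 × 0.0525 = 0.0204
  x=1: 2/9 × log_2[(2/9)/(3/8)] = 2/9 × -0.7549 = -0.1678
  x=2: 7/18 × log_2[(7/18)/(1/4)] = 7/18 × 0.6374 = 0.2479

D_KL(P||Q) = 0.1005 bits

Note: KL divergence is always non-negative and equals 0 iff P = Q.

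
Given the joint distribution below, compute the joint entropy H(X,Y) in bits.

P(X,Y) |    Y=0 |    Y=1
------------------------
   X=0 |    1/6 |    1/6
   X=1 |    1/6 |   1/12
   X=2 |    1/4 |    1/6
2.5221 bits

Joint entropy is H(X,Y) = -Σ_{x,y} p(x,y) log p(x,y).

Summing over all non-zero entries:
H(X,Y) = -[1/6·log_2(1/6) + 1/6·log_2(1/6) + 1/6·log_2(1/6) + 1/12·log_2(1/12) + 1/4·log_2(1/4) + 1/6·log_2(1/6)]
H(X,Y) = 2.5221 bits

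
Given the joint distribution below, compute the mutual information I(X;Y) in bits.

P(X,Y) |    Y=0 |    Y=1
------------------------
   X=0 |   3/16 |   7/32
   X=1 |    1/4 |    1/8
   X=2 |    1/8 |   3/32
0.0243 bits

Mutual information: I(X;Y) = H(X) + H(Y) - H(X,Y)

Marginals:
P(X) = (13/32, 3/8, 7/32), H(X) = 1.5382 bits
P(Y) = (9/16, 7/16), H(Y) = 0.9887 bits

Joint entropy: H(X,Y) = 2.5026 bits

I(X;Y) = 1.5382 + 0.9887 - 2.5026 = 0.0243 bits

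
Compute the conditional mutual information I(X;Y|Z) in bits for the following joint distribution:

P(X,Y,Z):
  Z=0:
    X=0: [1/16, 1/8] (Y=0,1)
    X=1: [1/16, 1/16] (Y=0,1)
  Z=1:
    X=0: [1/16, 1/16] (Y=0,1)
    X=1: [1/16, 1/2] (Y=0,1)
0.0684 bits

Conditional mutual information: I(X;Y|Z) = H(X|Z) + H(Y|Z) - H(X,Y|Z)

H(Z) = 0.8960
H(X,Z) = 1.6697 → H(X|Z) = 0.7737
H(Y,Z) = 1.6697 → H(Y|Z) = 0.7737
H(X,Y,Z) = 2.3750 → H(X,Y|Z) = 1.4790

I(X;Y|Z) = 0.7737 + 0.7737 - 1.4790 = 0.0684 bits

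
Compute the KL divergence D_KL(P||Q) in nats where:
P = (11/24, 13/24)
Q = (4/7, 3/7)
0.0258 nats

KL divergence: D_KL(P||Q) = Σ p(x) log(p(x)/q(x))

Computing term by term:
  x=0: 11/24 × log_e[(11/24)/(4/7)] = 11/24 × -0.2205 = -0.1011
  x=1: 13/24 × log_e[(13/24)/(3/7)] = 13/24 × 0.2342 = 0.1269

D_KL(P||Q) = 0.0258 nats

Note: KL divergence is always non-negative and equals 0 iff P = Q.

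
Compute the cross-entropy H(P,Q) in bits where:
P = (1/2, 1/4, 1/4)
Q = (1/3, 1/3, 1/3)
1.5850 bits

Cross-entropy: H(P,Q) = -Σ p(x) log q(x)

Alternatively: H(P,Q) = H(P) + D_KL(P||Q)
H(P) = 1.5000 bits
D_KL(P||Q) = 0.0850 bits

H(P,Q) = 1.5000 + 0.0850 = 1.5850 bits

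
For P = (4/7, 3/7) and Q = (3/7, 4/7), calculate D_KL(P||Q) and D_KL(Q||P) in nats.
D_KL(P||Q) = 0.0411, D_KL(Q||P) = 0.0411

KL divergence is not symmetric: D_KL(P||Q) ≠ D_KL(Q||P) in general.

D_KL(P||Q) = 0.0411 nats
D_KL(Q||P) = 0.0411 nats

In this case they happen to be equal (to 4 decimal places).

This asymmetry is why KL divergence is not a true distance metric.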